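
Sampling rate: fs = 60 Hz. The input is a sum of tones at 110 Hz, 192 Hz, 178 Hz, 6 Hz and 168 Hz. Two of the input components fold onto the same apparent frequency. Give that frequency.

fs/2 = 30 Hz.
110 Hz mod fs = 50 Hz.
50 Hz > fs/2 = 30 Hz, folds to fs − 50 Hz = 10 Hz.
192 Hz mod fs = 12 Hz.
12 Hz ≤ fs/2 = 30 Hz, appears at 12 Hz.
178 Hz mod fs = 58 Hz.
58 Hz > fs/2 = 30 Hz, folds to fs − 58 Hz = 2 Hz.
6 Hz ≤ fs/2 = 30 Hz, passes unchanged.
168 Hz mod fs = 48 Hz.
48 Hz > fs/2 = 30 Hz, folds to fs − 48 Hz = 12 Hz.
168 Hz and 192 Hz both map to 12 Hz.

12 Hz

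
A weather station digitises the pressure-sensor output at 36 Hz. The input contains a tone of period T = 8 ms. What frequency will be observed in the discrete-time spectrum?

17 Hz

T = 8 ms → f = 1/T = 125 Hz.
125 Hz mod fs = 17 Hz.
17 Hz ≤ fs/2 = 18 Hz, appears at 17 Hz.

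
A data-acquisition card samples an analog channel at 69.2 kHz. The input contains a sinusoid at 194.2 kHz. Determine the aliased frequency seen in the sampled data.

13.4 kHz

194.2 kHz mod fs = 55.8 kHz.
55.8 kHz > fs/2 = 34.6 kHz, folds to fs − 55.8 kHz = 13.4 kHz.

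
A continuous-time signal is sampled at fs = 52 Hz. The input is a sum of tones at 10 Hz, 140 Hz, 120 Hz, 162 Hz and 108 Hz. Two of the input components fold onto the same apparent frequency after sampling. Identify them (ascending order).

fs/2 = 26 Hz.
10 Hz ≤ fs/2 = 26 Hz, passes unchanged.
140 Hz mod fs = 36 Hz.
36 Hz > fs/2 = 26 Hz, folds to fs − 36 Hz = 16 Hz.
120 Hz mod fs = 16 Hz.
16 Hz ≤ fs/2 = 26 Hz, appears at 16 Hz.
162 Hz mod fs = 6 Hz.
6 Hz ≤ fs/2 = 26 Hz, appears at 6 Hz.
108 Hz mod fs = 4 Hz.
4 Hz ≤ fs/2 = 26 Hz, appears at 4 Hz.
120 Hz and 140 Hz both map to 16 Hz.

120 Hz, 140 Hz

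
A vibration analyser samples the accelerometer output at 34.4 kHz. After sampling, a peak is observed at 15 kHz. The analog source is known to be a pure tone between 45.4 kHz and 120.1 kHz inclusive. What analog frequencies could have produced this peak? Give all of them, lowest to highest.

Frequencies that alias to 15 kHz are k·fs ± 15 kHz for integer k ≥ 0.
k=0: 15 kHz.
k=1: 19.4 kHz, 49.4 kHz.
k=2: 53.8 kHz, 83.8 kHz.
k=3: 88.2 kHz, 118.2 kHz.
k=4: 122.6 kHz, 152.6 kHz.
Within [45.4 kHz, 120.1 kHz]: 49.4 kHz, 53.8 kHz, 83.8 kHz, 88.2 kHz, 118.2 kHz.

49.4 kHz, 53.8 kHz, 83.8 kHz, 88.2 kHz, 118.2 kHz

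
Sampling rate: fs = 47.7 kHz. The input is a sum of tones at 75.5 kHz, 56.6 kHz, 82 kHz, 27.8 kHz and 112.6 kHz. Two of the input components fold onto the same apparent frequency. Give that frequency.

fs/2 = 23.85 kHz.
75.5 kHz mod fs = 27.8 kHz.
27.8 kHz > fs/2 = 23.85 kHz, folds to fs − 27.8 kHz = 19.9 kHz.
56.6 kHz mod fs = 8.9 kHz.
8.9 kHz ≤ fs/2 = 23.85 kHz, appears at 8.9 kHz.
82 kHz mod fs = 34.3 kHz.
34.3 kHz > fs/2 = 23.85 kHz, folds to fs − 34.3 kHz = 13.4 kHz.
27.8 kHz > fs/2 = 23.85 kHz, folds to fs − 27.8 kHz = 19.9 kHz.
112.6 kHz mod fs = 17.2 kHz.
17.2 kHz ≤ fs/2 = 23.85 kHz, appears at 17.2 kHz.
27.8 kHz and 75.5 kHz both map to 19.9 kHz.

19.9 kHz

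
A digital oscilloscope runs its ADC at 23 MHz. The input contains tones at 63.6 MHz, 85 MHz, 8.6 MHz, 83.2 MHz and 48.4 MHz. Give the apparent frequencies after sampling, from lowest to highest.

2.4 MHz, 5.4 MHz, 7 MHz, 8.6 MHz, 8.8 MHz

fs/2 = 11.5 MHz.
63.6 MHz mod fs = 17.6 MHz.
17.6 MHz > fs/2 = 11.5 MHz, folds to fs − 17.6 MHz = 5.4 MHz.
85 MHz mod fs = 16 MHz.
16 MHz > fs/2 = 11.5 MHz, folds to fs − 16 MHz = 7 MHz.
8.6 MHz ≤ fs/2 = 11.5 MHz, passes unchanged.
83.2 MHz mod fs = 14.2 MHz.
14.2 MHz > fs/2 = 11.5 MHz, folds to fs − 14.2 MHz = 8.8 MHz.
48.4 MHz mod fs = 2.4 MHz.
2.4 MHz ≤ fs/2 = 11.5 MHz, appears at 2.4 MHz.
Distinct values: {2.4 MHz, 5.4 MHz, 7 MHz, 8.6 MHz, 8.8 MHz}.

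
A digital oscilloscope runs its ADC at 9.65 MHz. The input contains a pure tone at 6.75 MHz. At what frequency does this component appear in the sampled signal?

2.9 MHz

6.75 MHz > fs/2 = 4.825 MHz, folds to fs − 6.75 MHz = 2.9 MHz.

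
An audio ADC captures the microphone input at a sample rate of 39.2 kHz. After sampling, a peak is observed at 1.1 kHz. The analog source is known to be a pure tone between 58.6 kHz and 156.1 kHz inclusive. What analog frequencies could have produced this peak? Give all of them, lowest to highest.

77.3 kHz, 79.5 kHz, 116.5 kHz, 118.7 kHz, 155.7 kHz

Frequencies that alias to 1.1 kHz are k·fs ± 1.1 kHz for integer k ≥ 0.
k=0: 1.1 kHz.
k=1: 38.1 kHz, 40.3 kHz.
k=2: 77.3 kHz, 79.5 kHz.
k=3: 116.5 kHz, 118.7 kHz.
k=4: 155.7 kHz, 157.9 kHz.
k=5: 194.9 kHz, 197.1 kHz.
Within [58.6 kHz, 156.1 kHz]: 77.3 kHz, 79.5 kHz, 116.5 kHz, 118.7 kHz, 155.7 kHz.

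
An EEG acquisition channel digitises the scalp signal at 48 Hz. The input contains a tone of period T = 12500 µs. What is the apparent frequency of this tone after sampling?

T = 12500 µs → f = 1/T = 80 Hz.
80 Hz mod fs = 32 Hz.
32 Hz > fs/2 = 24 Hz, folds to fs − 32 Hz = 16 Hz.

16 Hz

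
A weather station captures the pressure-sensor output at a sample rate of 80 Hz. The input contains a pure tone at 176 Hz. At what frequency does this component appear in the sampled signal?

176 Hz mod fs = 16 Hz.
16 Hz ≤ fs/2 = 40 Hz, appears at 16 Hz.

16 Hz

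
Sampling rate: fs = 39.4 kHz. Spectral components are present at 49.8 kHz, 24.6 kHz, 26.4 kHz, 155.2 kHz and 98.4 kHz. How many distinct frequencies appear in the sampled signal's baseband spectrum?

fs/2 = 19.7 kHz.
49.8 kHz mod fs = 10.4 kHz.
10.4 kHz ≤ fs/2 = 19.7 kHz, appears at 10.4 kHz.
24.6 kHz > fs/2 = 19.7 kHz, folds to fs − 24.6 kHz = 14.8 kHz.
26.4 kHz > fs/2 = 19.7 kHz, folds to fs − 26.4 kHz = 13 kHz.
155.2 kHz mod fs = 37 kHz.
37 kHz > fs/2 = 19.7 kHz, folds to fs − 37 kHz = 2.4 kHz.
98.4 kHz mod fs = 19.6 kHz.
19.6 kHz ≤ fs/2 = 19.7 kHz, appears at 19.6 kHz.
Distinct values: {2.4 kHz, 10.4 kHz, 13 kHz, 14.8 kHz, 19.6 kHz} → 5.

5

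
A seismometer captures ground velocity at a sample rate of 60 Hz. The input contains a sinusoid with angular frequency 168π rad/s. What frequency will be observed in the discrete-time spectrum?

ω = 168π rad/s → f = ω/(2π) = 84 Hz.
84 Hz mod fs = 24 Hz.
24 Hz ≤ fs/2 = 30 Hz, appears at 24 Hz.

24 Hz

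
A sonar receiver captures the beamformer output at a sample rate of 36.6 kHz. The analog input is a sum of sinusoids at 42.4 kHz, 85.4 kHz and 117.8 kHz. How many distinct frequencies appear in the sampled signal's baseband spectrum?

3

fs/2 = 18.3 kHz.
42.4 kHz mod fs = 5.8 kHz.
5.8 kHz ≤ fs/2 = 18.3 kHz, appears at 5.8 kHz.
85.4 kHz mod fs = 12.2 kHz.
12.2 kHz ≤ fs/2 = 18.3 kHz, appears at 12.2 kHz.
117.8 kHz mod fs = 8 kHz.
8 kHz ≤ fs/2 = 18.3 kHz, appears at 8 kHz.
Distinct values: {5.8 kHz, 8 kHz, 12.2 kHz} → 3.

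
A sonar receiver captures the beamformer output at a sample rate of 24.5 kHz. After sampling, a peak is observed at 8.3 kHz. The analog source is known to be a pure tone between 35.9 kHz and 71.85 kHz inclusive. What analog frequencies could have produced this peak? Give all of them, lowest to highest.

40.7 kHz, 57.3 kHz, 65.2 kHz

Frequencies that alias to 8.3 kHz are k·fs ± 8.3 kHz for integer k ≥ 0.
k=0: 8.3 kHz.
k=1: 16.2 kHz, 32.8 kHz.
k=2: 40.7 kHz, 57.3 kHz.
k=3: 65.2 kHz, 81.8 kHz.
k=4: 89.7 kHz, 106.3 kHz.
Within [35.9 kHz, 71.85 kHz]: 40.7 kHz, 57.3 kHz, 65.2 kHz.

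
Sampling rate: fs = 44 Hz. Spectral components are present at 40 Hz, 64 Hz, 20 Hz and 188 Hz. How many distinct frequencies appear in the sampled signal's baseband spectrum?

3

fs/2 = 22 Hz.
40 Hz > fs/2 = 22 Hz, folds to fs − 40 Hz = 4 Hz.
64 Hz mod fs = 20 Hz.
20 Hz ≤ fs/2 = 22 Hz, appears at 20 Hz.
20 Hz ≤ fs/2 = 22 Hz, passes unchanged.
188 Hz mod fs = 12 Hz.
12 Hz ≤ fs/2 = 22 Hz, appears at 12 Hz.
Distinct values: {4 Hz, 12 Hz, 20 Hz} → 3.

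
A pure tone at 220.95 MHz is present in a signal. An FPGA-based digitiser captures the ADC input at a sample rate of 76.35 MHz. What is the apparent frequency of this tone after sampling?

220.95 MHz mod fs = 68.25 MHz.
68.25 MHz > fs/2 = 38.175 MHz, folds to fs − 68.25 MHz = 8.1 MHz.

8.1 MHz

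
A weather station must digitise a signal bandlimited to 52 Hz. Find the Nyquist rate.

Nyquist rate = 2 × 52 Hz = 104 Hz.

104 Hz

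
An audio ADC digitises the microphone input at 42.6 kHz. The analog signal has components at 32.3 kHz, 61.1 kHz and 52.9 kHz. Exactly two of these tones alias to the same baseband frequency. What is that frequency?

10.3 kHz

fs/2 = 21.3 kHz.
32.3 kHz > fs/2 = 21.3 kHz, folds to fs − 32.3 kHz = 10.3 kHz.
61.1 kHz mod fs = 18.5 kHz.
18.5 kHz ≤ fs/2 = 21.3 kHz, appears at 18.5 kHz.
52.9 kHz mod fs = 10.3 kHz.
10.3 kHz ≤ fs/2 = 21.3 kHz, appears at 10.3 kHz.
32.3 kHz and 52.9 kHz both map to 10.3 kHz.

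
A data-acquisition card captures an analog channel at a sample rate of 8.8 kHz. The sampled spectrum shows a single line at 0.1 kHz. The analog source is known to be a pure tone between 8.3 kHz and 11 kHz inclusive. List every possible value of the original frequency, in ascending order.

Frequencies that alias to 0.1 kHz are k·fs ± 0.1 kHz for integer k ≥ 0.
k=0: 0.1 kHz.
k=1: 8.7 kHz, 8.9 kHz.
k=2: 17.5 kHz, 17.7 kHz.
Within [8.3 kHz, 11 kHz]: 8.7 kHz, 8.9 kHz.

8.7 kHz, 8.9 kHz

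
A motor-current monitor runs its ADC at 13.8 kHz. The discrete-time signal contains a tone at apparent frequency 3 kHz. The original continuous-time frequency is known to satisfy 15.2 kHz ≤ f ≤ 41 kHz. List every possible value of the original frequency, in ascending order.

16.8 kHz, 24.6 kHz, 30.6 kHz, 38.4 kHz

Frequencies that alias to 3 kHz are k·fs ± 3 kHz for integer k ≥ 0.
k=0: 3 kHz.
k=1: 10.8 kHz, 16.8 kHz.
k=2: 24.6 kHz, 30.6 kHz.
k=3: 38.4 kHz, 44.4 kHz.
k=4: 52.2 kHz, 58.2 kHz.
Within [15.2 kHz, 41 kHz]: 16.8 kHz, 24.6 kHz, 30.6 kHz, 38.4 kHz.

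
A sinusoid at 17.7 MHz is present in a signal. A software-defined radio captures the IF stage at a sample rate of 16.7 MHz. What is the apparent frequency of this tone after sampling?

1 MHz

17.7 MHz mod fs = 1 MHz.
1 MHz ≤ fs/2 = 8.35 MHz, appears at 1 MHz.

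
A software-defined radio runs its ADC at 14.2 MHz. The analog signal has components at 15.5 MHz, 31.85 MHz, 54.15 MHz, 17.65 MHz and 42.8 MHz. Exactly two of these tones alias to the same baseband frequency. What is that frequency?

3.45 MHz

fs/2 = 7.1 MHz.
15.5 MHz mod fs = 1.3 MHz.
1.3 MHz ≤ fs/2 = 7.1 MHz, appears at 1.3 MHz.
31.85 MHz mod fs = 3.45 MHz.
3.45 MHz ≤ fs/2 = 7.1 MHz, appears at 3.45 MHz.
54.15 MHz mod fs = 11.55 MHz.
11.55 MHz > fs/2 = 7.1 MHz, folds to fs − 11.55 MHz = 2.65 MHz.
17.65 MHz mod fs = 3.45 MHz.
3.45 MHz ≤ fs/2 = 7.1 MHz, appears at 3.45 MHz.
42.8 MHz mod fs = 0.2 MHz.
0.2 MHz ≤ fs/2 = 7.1 MHz, appears at 0.2 MHz.
17.65 MHz and 31.85 MHz both map to 3.45 MHz.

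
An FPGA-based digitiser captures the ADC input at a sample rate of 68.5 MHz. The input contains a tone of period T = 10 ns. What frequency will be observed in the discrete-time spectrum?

31.5 MHz

T = 10 ns → f = 1/T = 100 MHz.
100 MHz mod fs = 31.5 MHz.
31.5 MHz ≤ fs/2 = 34.25 MHz, appears at 31.5 MHz.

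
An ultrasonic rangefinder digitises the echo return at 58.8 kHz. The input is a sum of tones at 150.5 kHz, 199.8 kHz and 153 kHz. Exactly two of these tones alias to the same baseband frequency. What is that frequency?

fs/2 = 29.4 kHz.
150.5 kHz mod fs = 32.9 kHz.
32.9 kHz > fs/2 = 29.4 kHz, folds to fs − 32.9 kHz = 25.9 kHz.
199.8 kHz mod fs = 23.4 kHz.
23.4 kHz ≤ fs/2 = 29.4 kHz, appears at 23.4 kHz.
153 kHz mod fs = 35.4 kHz.
35.4 kHz > fs/2 = 29.4 kHz, folds to fs − 35.4 kHz = 23.4 kHz.
153 kHz and 199.8 kHz both map to 23.4 kHz.

23.4 kHz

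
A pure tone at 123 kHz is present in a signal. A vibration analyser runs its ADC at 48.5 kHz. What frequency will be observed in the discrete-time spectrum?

22.5 kHz

123 kHz mod fs = 26 kHz.
26 kHz > fs/2 = 24.25 kHz, folds to fs − 26 kHz = 22.5 kHz.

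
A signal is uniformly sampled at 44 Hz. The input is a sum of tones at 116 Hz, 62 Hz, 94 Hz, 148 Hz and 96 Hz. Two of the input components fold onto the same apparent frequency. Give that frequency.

16 Hz

fs/2 = 22 Hz.
116 Hz mod fs = 28 Hz.
28 Hz > fs/2 = 22 Hz, folds to fs − 28 Hz = 16 Hz.
62 Hz mod fs = 18 Hz.
18 Hz ≤ fs/2 = 22 Hz, appears at 18 Hz.
94 Hz mod fs = 6 Hz.
6 Hz ≤ fs/2 = 22 Hz, appears at 6 Hz.
148 Hz mod fs = 16 Hz.
16 Hz ≤ fs/2 = 22 Hz, appears at 16 Hz.
96 Hz mod fs = 8 Hz.
8 Hz ≤ fs/2 = 22 Hz, appears at 8 Hz.
116 Hz and 148 Hz both map to 16 Hz.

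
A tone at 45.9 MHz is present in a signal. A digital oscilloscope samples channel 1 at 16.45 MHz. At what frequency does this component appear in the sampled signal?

3.45 MHz

45.9 MHz mod fs = 13 MHz.
13 MHz > fs/2 = 8.225 MHz, folds to fs − 13 MHz = 3.45 MHz.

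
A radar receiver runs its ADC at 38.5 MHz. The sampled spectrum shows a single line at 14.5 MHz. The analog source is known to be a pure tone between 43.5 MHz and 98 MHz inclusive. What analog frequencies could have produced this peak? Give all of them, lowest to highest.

53 MHz, 62.5 MHz, 91.5 MHz

Frequencies that alias to 14.5 MHz are k·fs ± 14.5 MHz for integer k ≥ 0.
k=0: 14.5 MHz.
k=1: 24 MHz, 53 MHz.
k=2: 62.5 MHz, 91.5 MHz.
k=3: 101 MHz, 130 MHz.
Within [43.5 MHz, 98 MHz]: 53 MHz, 62.5 MHz, 91.5 MHz.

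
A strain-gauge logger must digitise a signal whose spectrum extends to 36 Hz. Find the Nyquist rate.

Nyquist rate = 2 × 36 Hz = 72 Hz.

72 Hz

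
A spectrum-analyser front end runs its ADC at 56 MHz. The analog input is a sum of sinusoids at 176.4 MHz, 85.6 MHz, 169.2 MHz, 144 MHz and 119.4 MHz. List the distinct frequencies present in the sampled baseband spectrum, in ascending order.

fs/2 = 28 MHz.
176.4 MHz mod fs = 8.4 MHz.
8.4 MHz ≤ fs/2 = 28 MHz, appears at 8.4 MHz.
85.6 MHz mod fs = 29.6 MHz.
29.6 MHz > fs/2 = 28 MHz, folds to fs − 29.6 MHz = 26.4 MHz.
169.2 MHz mod fs = 1.2 MHz.
1.2 MHz ≤ fs/2 = 28 MHz, appears at 1.2 MHz.
144 MHz mod fs = 32 MHz.
32 MHz > fs/2 = 28 MHz, folds to fs − 32 MHz = 24 MHz.
119.4 MHz mod fs = 7.4 MHz.
7.4 MHz ≤ fs/2 = 28 MHz, appears at 7.4 MHz.
Distinct values: {1.2 MHz, 7.4 MHz, 8.4 MHz, 24 MHz, 26.4 MHz}.

1.2 MHz, 7.4 MHz, 8.4 MHz, 24 MHz, 26.4 MHz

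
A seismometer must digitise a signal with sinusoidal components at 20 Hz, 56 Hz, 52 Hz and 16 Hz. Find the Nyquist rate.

Highest-frequency component: 56 Hz.
Nyquist rate = 2 × 56 Hz = 112 Hz.

112 Hz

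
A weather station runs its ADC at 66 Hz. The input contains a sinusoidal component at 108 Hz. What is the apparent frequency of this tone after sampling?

24 Hz

108 Hz mod fs = 42 Hz.
42 Hz > fs/2 = 33 Hz, folds to fs − 42 Hz = 24 Hz.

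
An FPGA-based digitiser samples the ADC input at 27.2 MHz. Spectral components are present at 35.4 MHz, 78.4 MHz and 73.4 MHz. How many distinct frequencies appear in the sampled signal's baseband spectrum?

2

fs/2 = 13.6 MHz.
35.4 MHz mod fs = 8.2 MHz.
8.2 MHz ≤ fs/2 = 13.6 MHz, appears at 8.2 MHz.
78.4 MHz mod fs = 24 MHz.
24 MHz > fs/2 = 13.6 MHz, folds to fs − 24 MHz = 3.2 MHz.
73.4 MHz mod fs = 19 MHz.
19 MHz > fs/2 = 13.6 MHz, folds to fs − 19 MHz = 8.2 MHz.
Distinct values: {3.2 MHz, 8.2 MHz} → 2.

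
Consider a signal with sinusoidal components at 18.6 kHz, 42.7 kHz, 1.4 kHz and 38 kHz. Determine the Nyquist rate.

85.4 kHz

Highest-frequency component: 42.7 kHz.
Nyquist rate = 2 × 42.7 kHz = 85.4 kHz.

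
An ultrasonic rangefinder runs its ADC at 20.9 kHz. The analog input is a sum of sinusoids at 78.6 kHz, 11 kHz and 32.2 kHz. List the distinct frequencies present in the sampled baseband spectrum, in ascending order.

fs/2 = 10.45 kHz.
78.6 kHz mod fs = 15.9 kHz.
15.9 kHz > fs/2 = 10.45 kHz, folds to fs − 15.9 kHz = 5 kHz.
11 kHz > fs/2 = 10.45 kHz, folds to fs − 11 kHz = 9.9 kHz.
32.2 kHz mod fs = 11.3 kHz.
11.3 kHz > fs/2 = 10.45 kHz, folds to fs − 11.3 kHz = 9.6 kHz.
Distinct values: {5 kHz, 9.6 kHz, 9.9 kHz}.

5 kHz, 9.6 kHz, 9.9 kHz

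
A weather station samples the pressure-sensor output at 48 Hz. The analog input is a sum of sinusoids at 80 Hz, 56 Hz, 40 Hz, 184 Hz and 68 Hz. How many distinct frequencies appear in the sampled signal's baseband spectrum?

fs/2 = 24 Hz.
80 Hz mod fs = 32 Hz.
32 Hz > fs/2 = 24 Hz, folds to fs − 32 Hz = 16 Hz.
56 Hz mod fs = 8 Hz.
8 Hz ≤ fs/2 = 24 Hz, appears at 8 Hz.
40 Hz > fs/2 = 24 Hz, folds to fs − 40 Hz = 8 Hz.
184 Hz mod fs = 40 Hz.
40 Hz > fs/2 = 24 Hz, folds to fs − 40 Hz = 8 Hz.
68 Hz mod fs = 20 Hz.
20 Hz ≤ fs/2 = 24 Hz, appears at 20 Hz.
Distinct values: {8 Hz, 16 Hz, 20 Hz} → 3.

3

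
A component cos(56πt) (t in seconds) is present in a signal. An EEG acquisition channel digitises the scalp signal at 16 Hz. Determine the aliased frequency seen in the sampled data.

ω = 56π rad/s → f = ω/(2π) = 28 Hz.
28 Hz mod fs = 12 Hz.
12 Hz > fs/2 = 8 Hz, folds to fs − 12 Hz = 4 Hz.

4 Hz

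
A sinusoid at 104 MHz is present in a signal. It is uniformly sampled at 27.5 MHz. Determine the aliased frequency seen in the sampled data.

6 MHz

104 MHz mod fs = 21.5 MHz.
21.5 MHz > fs/2 = 13.75 MHz, folds to fs − 21.5 MHz = 6 MHz.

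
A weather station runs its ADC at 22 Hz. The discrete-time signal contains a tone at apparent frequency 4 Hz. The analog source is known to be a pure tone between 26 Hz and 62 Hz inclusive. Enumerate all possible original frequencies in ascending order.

26 Hz, 40 Hz, 48 Hz, 62 Hz

Frequencies that alias to 4 Hz are k·fs ± 4 Hz for integer k ≥ 0.
k=0: 4 Hz.
k=1: 18 Hz, 26 Hz.
k=2: 40 Hz, 48 Hz.
k=3: 62 Hz, 70 Hz.
k=4: 84 Hz, 92 Hz.
Within [26 Hz, 62 Hz]: 26 Hz, 40 Hz, 48 Hz, 62 Hz.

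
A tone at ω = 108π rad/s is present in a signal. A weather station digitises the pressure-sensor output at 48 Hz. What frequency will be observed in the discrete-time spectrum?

6 Hz

ω = 108π rad/s → f = ω/(2π) = 54 Hz.
54 Hz mod fs = 6 Hz.
6 Hz ≤ fs/2 = 24 Hz, appears at 6 Hz.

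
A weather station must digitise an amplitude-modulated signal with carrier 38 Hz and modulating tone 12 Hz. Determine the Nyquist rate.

AM sidebands sit at fc ± fm = 26 Hz and 50 Hz.
Highest-frequency component: 50 Hz.
Nyquist rate = 2 × 50 Hz = 100 Hz.

100 Hz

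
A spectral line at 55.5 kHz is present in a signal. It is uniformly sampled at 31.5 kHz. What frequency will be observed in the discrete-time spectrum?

7.5 kHz

55.5 kHz mod fs = 24 kHz.
24 kHz > fs/2 = 15.75 kHz, folds to fs − 24 kHz = 7.5 kHz.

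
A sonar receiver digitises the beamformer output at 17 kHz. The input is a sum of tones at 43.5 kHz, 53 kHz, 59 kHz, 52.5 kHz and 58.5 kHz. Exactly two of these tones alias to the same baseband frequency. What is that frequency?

fs/2 = 8.5 kHz.
43.5 kHz mod fs = 9.5 kHz.
9.5 kHz > fs/2 = 8.5 kHz, folds to fs − 9.5 kHz = 7.5 kHz.
53 kHz mod fs = 2 kHz.
2 kHz ≤ fs/2 = 8.5 kHz, appears at 2 kHz.
59 kHz mod fs = 8 kHz.
8 kHz ≤ fs/2 = 8.5 kHz, appears at 8 kHz.
52.5 kHz mod fs = 1.5 kHz.
1.5 kHz ≤ fs/2 = 8.5 kHz, appears at 1.5 kHz.
58.5 kHz mod fs = 7.5 kHz.
7.5 kHz ≤ fs/2 = 8.5 kHz, appears at 7.5 kHz.
43.5 kHz and 58.5 kHz both map to 7.5 kHz.

7.5 kHz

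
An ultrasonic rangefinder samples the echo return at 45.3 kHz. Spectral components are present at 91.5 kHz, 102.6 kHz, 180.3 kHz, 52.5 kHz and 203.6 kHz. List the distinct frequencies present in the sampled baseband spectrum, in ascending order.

0.9 kHz, 7.2 kHz, 12 kHz, 22.4 kHz

fs/2 = 22.65 kHz.
91.5 kHz mod fs = 0.9 kHz.
0.9 kHz ≤ fs/2 = 22.65 kHz, appears at 0.9 kHz.
102.6 kHz mod fs = 12 kHz.
12 kHz ≤ fs/2 = 22.65 kHz, appears at 12 kHz.
180.3 kHz mod fs = 44.4 kHz.
44.4 kHz > fs/2 = 22.65 kHz, folds to fs − 44.4 kHz = 0.9 kHz.
52.5 kHz mod fs = 7.2 kHz.
7.2 kHz ≤ fs/2 = 22.65 kHz, appears at 7.2 kHz.
203.6 kHz mod fs = 22.4 kHz.
22.4 kHz ≤ fs/2 = 22.65 kHz, appears at 22.4 kHz.
Distinct values: {0.9 kHz, 7.2 kHz, 12 kHz, 22.4 kHz}.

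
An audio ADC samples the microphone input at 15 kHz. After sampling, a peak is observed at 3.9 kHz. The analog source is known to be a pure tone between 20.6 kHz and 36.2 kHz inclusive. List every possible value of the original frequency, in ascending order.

26.1 kHz, 33.9 kHz

Frequencies that alias to 3.9 kHz are k·fs ± 3.9 kHz for integer k ≥ 0.
k=0: 3.9 kHz.
k=1: 11.1 kHz, 18.9 kHz.
k=2: 26.1 kHz, 33.9 kHz.
k=3: 41.1 kHz, 48.9 kHz.
Within [20.6 kHz, 36.2 kHz]: 26.1 kHz, 33.9 kHz.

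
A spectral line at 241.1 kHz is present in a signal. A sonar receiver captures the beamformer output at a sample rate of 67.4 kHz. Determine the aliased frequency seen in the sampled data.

28.5 kHz

241.1 kHz mod fs = 38.9 kHz.
38.9 kHz > fs/2 = 33.7 kHz, folds to fs − 38.9 kHz = 28.5 kHz.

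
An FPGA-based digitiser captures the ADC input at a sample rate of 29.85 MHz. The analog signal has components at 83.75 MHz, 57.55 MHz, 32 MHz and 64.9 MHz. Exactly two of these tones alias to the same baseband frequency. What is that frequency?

fs/2 = 14.925 MHz.
83.75 MHz mod fs = 24.05 MHz.
24.05 MHz > fs/2 = 14.925 MHz, folds to fs − 24.05 MHz = 5.8 MHz.
57.55 MHz mod fs = 27.7 MHz.
27.7 MHz > fs/2 = 14.925 MHz, folds to fs − 27.7 MHz = 2.15 MHz.
32 MHz mod fs = 2.15 MHz.
2.15 MHz ≤ fs/2 = 14.925 MHz, appears at 2.15 MHz.
64.9 MHz mod fs = 5.2 MHz.
5.2 MHz ≤ fs/2 = 14.925 MHz, appears at 5.2 MHz.
32 MHz and 57.55 MHz both map to 2.15 MHz.

2.15 MHz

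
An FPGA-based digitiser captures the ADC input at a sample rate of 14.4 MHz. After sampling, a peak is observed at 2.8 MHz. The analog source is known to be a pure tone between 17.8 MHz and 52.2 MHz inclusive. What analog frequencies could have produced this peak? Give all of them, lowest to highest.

26 MHz, 31.6 MHz, 40.4 MHz, 46 MHz

Frequencies that alias to 2.8 MHz are k·fs ± 2.8 MHz for integer k ≥ 0.
k=0: 2.8 MHz.
k=1: 11.6 MHz, 17.2 MHz.
k=2: 26 MHz, 31.6 MHz.
k=3: 40.4 MHz, 46 MHz.
k=4: 54.8 MHz, 60.4 MHz.
Within [17.8 MHz, 52.2 MHz]: 26 MHz, 31.6 MHz, 40.4 MHz, 46 MHz.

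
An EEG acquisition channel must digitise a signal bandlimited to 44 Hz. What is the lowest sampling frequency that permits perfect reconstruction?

Nyquist rate = 2 × 44 Hz = 88 Hz.

88 Hz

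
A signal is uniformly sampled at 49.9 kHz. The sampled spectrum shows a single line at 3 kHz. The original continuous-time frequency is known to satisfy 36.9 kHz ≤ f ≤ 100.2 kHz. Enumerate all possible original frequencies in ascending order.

Frequencies that alias to 3 kHz are k·fs ± 3 kHz for integer k ≥ 0.
k=0: 3 kHz.
k=1: 46.9 kHz, 52.9 kHz.
k=2: 96.8 kHz, 102.8 kHz.
k=3: 146.7 kHz, 152.7 kHz.
Within [36.9 kHz, 100.2 kHz]: 46.9 kHz, 52.9 kHz, 96.8 kHz.

46.9 kHz, 52.9 kHz, 96.8 kHz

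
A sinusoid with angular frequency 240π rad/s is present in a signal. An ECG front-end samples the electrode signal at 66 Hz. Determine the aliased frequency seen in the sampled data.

12 Hz

ω = 240π rad/s → f = ω/(2π) = 120 Hz.
120 Hz mod fs = 54 Hz.
54 Hz > fs/2 = 33 Hz, folds to fs − 54 Hz = 12 Hz.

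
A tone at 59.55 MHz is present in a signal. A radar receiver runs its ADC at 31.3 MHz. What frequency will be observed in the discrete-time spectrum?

59.55 MHz mod fs = 28.25 MHz.
28.25 MHz > fs/2 = 15.65 MHz, folds to fs − 28.25 MHz = 3.05 MHz.

3.05 MHz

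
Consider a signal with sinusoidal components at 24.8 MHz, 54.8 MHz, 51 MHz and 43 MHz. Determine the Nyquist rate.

Highest-frequency component: 54.8 MHz.
Nyquist rate = 2 × 54.8 MHz = 109.6 MHz.

109.6 MHz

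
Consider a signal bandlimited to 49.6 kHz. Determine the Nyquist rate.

Nyquist rate = 2 × 49.6 kHz = 99.2 kHz.

99.2 kHz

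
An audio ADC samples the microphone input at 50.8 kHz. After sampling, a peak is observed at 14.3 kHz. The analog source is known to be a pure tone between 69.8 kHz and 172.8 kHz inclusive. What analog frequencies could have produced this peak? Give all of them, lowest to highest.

87.3 kHz, 115.9 kHz, 138.1 kHz, 166.7 kHz

Frequencies that alias to 14.3 kHz are k·fs ± 14.3 kHz for integer k ≥ 0.
k=0: 14.3 kHz.
k=1: 36.5 kHz, 65.1 kHz.
k=2: 87.3 kHz, 115.9 kHz.
k=3: 138.1 kHz, 166.7 kHz.
k=4: 188.9 kHz, 217.5 kHz.
Within [69.8 kHz, 172.8 kHz]: 87.3 kHz, 115.9 kHz, 138.1 kHz, 166.7 kHz.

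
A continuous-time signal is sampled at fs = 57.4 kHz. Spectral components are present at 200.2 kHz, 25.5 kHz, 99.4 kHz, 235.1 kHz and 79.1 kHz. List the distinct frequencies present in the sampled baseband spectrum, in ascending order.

fs/2 = 28.7 kHz.
200.2 kHz mod fs = 28 kHz.
28 kHz ≤ fs/2 = 28.7 kHz, appears at 28 kHz.
25.5 kHz ≤ fs/2 = 28.7 kHz, passes unchanged.
99.4 kHz mod fs = 42 kHz.
42 kHz > fs/2 = 28.7 kHz, folds to fs − 42 kHz = 15.4 kHz.
235.1 kHz mod fs = 5.5 kHz.
5.5 kHz ≤ fs/2 = 28.7 kHz, appears at 5.5 kHz.
79.1 kHz mod fs = 21.7 kHz.
21.7 kHz ≤ fs/2 = 28.7 kHz, appears at 21.7 kHz.
Distinct values: {5.5 kHz, 15.4 kHz, 21.7 kHz, 25.5 kHz, 28 kHz}.

5.5 kHz, 15.4 kHz, 21.7 kHz, 25.5 kHz, 28 kHz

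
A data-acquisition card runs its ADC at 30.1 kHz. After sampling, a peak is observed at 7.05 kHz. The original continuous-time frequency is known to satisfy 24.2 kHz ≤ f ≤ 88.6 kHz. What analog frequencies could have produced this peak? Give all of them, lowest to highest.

Frequencies that alias to 7.05 kHz are k·fs ± 7.05 kHz for integer k ≥ 0.
k=0: 7.05 kHz.
k=1: 23.05 kHz, 37.15 kHz.
k=2: 53.15 kHz, 67.25 kHz.
k=3: 83.25 kHz, 97.35 kHz.
k=4: 113.35 kHz, 127.45 kHz.
Within [24.2 kHz, 88.6 kHz]: 37.15 kHz, 53.15 kHz, 67.25 kHz, 83.25 kHz.

37.15 kHz, 53.15 kHz, 67.25 kHz, 83.25 kHz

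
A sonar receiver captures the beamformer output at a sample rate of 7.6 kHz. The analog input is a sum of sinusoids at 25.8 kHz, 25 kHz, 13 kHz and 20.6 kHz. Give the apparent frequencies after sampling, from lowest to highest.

fs/2 = 3.8 kHz.
25.8 kHz mod fs = 3 kHz.
3 kHz ≤ fs/2 = 3.8 kHz, appears at 3 kHz.
25 kHz mod fs = 2.2 kHz.
2.2 kHz ≤ fs/2 = 3.8 kHz, appears at 2.2 kHz.
13 kHz mod fs = 5.4 kHz.
5.4 kHz > fs/2 = 3.8 kHz, folds to fs − 5.4 kHz = 2.2 kHz.
20.6 kHz mod fs = 5.4 kHz.
5.4 kHz > fs/2 = 3.8 kHz, folds to fs − 5.4 kHz = 2.2 kHz.
Distinct values: {2.2 kHz, 3 kHz}.

2.2 kHz, 3 kHz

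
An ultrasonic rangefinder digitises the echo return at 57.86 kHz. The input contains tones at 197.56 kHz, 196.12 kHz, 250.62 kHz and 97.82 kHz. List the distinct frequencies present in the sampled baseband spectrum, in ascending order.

fs/2 = 28.93 kHz.
197.56 kHz mod fs = 23.98 kHz.
23.98 kHz ≤ fs/2 = 28.93 kHz, appears at 23.98 kHz.
196.12 kHz mod fs = 22.54 kHz.
22.54 kHz ≤ fs/2 = 28.93 kHz, appears at 22.54 kHz.
250.62 kHz mod fs = 19.18 kHz.
19.18 kHz ≤ fs/2 = 28.93 kHz, appears at 19.18 kHz.
97.82 kHz mod fs = 39.96 kHz.
39.96 kHz > fs/2 = 28.93 kHz, folds to fs − 39.96 kHz = 17.9 kHz.
Distinct values: {17.9 kHz, 19.18 kHz, 22.54 kHz, 23.98 kHz}.

17.9 kHz, 19.18 kHz, 22.54 kHz, 23.98 kHz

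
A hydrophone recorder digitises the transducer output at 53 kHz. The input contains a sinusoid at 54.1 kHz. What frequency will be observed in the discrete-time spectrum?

54.1 kHz mod fs = 1.1 kHz.
1.1 kHz ≤ fs/2 = 26.5 kHz, appears at 1.1 kHz.

1.1 kHz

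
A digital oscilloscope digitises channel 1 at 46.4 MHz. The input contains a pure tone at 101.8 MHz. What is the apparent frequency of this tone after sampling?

101.8 MHz mod fs = 9 MHz.
9 MHz ≤ fs/2 = 23.2 MHz, appears at 9 MHz.

9 MHz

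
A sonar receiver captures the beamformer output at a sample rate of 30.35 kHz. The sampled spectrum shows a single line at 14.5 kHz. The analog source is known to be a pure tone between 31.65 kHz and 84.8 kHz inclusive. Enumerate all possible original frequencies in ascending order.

Frequencies that alias to 14.5 kHz are k·fs ± 14.5 kHz for integer k ≥ 0.
k=0: 14.5 kHz.
k=1: 15.85 kHz, 44.85 kHz.
k=2: 46.2 kHz, 75.2 kHz.
k=3: 76.55 kHz, 105.55 kHz.
k=4: 106.9 kHz, 135.9 kHz.
Within [31.65 kHz, 84.8 kHz]: 44.85 kHz, 46.2 kHz, 75.2 kHz, 76.55 kHz.

44.85 kHz, 46.2 kHz, 75.2 kHz, 76.55 kHz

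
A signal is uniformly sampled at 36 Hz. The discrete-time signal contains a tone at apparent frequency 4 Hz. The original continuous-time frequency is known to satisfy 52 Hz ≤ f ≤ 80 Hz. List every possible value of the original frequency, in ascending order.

Frequencies that alias to 4 Hz are k·fs ± 4 Hz for integer k ≥ 0.
k=0: 4 Hz.
k=1: 32 Hz, 40 Hz.
k=2: 68 Hz, 76 Hz.
k=3: 104 Hz, 112 Hz.
Within [52 Hz, 80 Hz]: 68 Hz, 76 Hz.

68 Hz, 76 Hz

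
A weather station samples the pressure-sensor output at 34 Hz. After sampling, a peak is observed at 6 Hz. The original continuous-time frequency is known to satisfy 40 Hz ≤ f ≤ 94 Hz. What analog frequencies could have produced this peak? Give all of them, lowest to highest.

40 Hz, 62 Hz, 74 Hz

Frequencies that alias to 6 Hz are k·fs ± 6 Hz for integer k ≥ 0.
k=0: 6 Hz.
k=1: 28 Hz, 40 Hz.
k=2: 62 Hz, 74 Hz.
k=3: 96 Hz, 108 Hz.
Within [40 Hz, 94 Hz]: 40 Hz, 62 Hz, 74 Hz.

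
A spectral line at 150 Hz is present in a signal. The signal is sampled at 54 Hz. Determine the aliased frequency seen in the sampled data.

150 Hz mod fs = 42 Hz.
42 Hz > fs/2 = 27 Hz, folds to fs − 42 Hz = 12 Hz.

12 Hz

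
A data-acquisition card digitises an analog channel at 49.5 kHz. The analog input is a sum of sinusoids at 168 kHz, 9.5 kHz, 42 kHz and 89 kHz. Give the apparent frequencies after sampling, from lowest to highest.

fs/2 = 24.75 kHz.
168 kHz mod fs = 19.5 kHz.
19.5 kHz ≤ fs/2 = 24.75 kHz, appears at 19.5 kHz.
9.5 kHz ≤ fs/2 = 24.75 kHz, passes unchanged.
42 kHz > fs/2 = 24.75 kHz, folds to fs − 42 kHz = 7.5 kHz.
89 kHz mod fs = 39.5 kHz.
39.5 kHz > fs/2 = 24.75 kHz, folds to fs − 39.5 kHz = 10 kHz.
Distinct values: {7.5 kHz, 9.5 kHz, 10 kHz, 19.5 kHz}.

7.5 kHz, 9.5 kHz, 10 kHz, 19.5 kHz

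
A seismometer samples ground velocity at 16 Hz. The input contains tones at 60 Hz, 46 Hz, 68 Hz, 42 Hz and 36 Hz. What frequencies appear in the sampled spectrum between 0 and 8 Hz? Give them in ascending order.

fs/2 = 8 Hz.
60 Hz mod fs = 12 Hz.
12 Hz > fs/2 = 8 Hz, folds to fs − 12 Hz = 4 Hz.
46 Hz mod fs = 14 Hz.
14 Hz > fs/2 = 8 Hz, folds to fs − 14 Hz = 2 Hz.
68 Hz mod fs = 4 Hz.
4 Hz ≤ fs/2 = 8 Hz, appears at 4 Hz.
42 Hz mod fs = 10 Hz.
10 Hz > fs/2 = 8 Hz, folds to fs − 10 Hz = 6 Hz.
36 Hz mod fs = 4 Hz.
4 Hz ≤ fs/2 = 8 Hz, appears at 4 Hz.
Distinct values: {2 Hz, 4 Hz, 6 Hz}.

2 Hz, 4 Hz, 6 Hz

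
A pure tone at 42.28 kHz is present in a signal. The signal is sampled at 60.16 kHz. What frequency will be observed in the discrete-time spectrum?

17.88 kHz

42.28 kHz > fs/2 = 30.08 kHz, folds to fs − 42.28 kHz = 17.88 kHz.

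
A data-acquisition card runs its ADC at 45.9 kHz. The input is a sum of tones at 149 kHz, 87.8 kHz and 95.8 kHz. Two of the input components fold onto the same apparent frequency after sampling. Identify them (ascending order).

87.8 kHz, 95.8 kHz

fs/2 = 22.95 kHz.
149 kHz mod fs = 11.3 kHz.
11.3 kHz ≤ fs/2 = 22.95 kHz, appears at 11.3 kHz.
87.8 kHz mod fs = 41.9 kHz.
41.9 kHz > fs/2 = 22.95 kHz, folds to fs − 41.9 kHz = 4 kHz.
95.8 kHz mod fs = 4 kHz.
4 kHz ≤ fs/2 = 22.95 kHz, appears at 4 kHz.
87.8 kHz and 95.8 kHz both map to 4 kHz.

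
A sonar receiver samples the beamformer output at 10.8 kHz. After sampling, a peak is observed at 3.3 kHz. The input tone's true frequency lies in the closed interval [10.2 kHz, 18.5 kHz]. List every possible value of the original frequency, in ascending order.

14.1 kHz, 18.3 kHz

Frequencies that alias to 3.3 kHz are k·fs ± 3.3 kHz for integer k ≥ 0.
k=0: 3.3 kHz.
k=1: 7.5 kHz, 14.1 kHz.
k=2: 18.3 kHz, 24.9 kHz.
k=3: 29.1 kHz, 35.7 kHz.
Within [10.2 kHz, 18.5 kHz]: 14.1 kHz, 18.3 kHz.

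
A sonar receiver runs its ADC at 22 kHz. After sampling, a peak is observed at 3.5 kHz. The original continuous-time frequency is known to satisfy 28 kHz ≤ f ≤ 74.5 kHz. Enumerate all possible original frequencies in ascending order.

Frequencies that alias to 3.5 kHz are k·fs ± 3.5 kHz for integer k ≥ 0.
k=0: 3.5 kHz.
k=1: 18.5 kHz, 25.5 kHz.
k=2: 40.5 kHz, 47.5 kHz.
k=3: 62.5 kHz, 69.5 kHz.
k=4: 84.5 kHz, 91.5 kHz.
Within [28 kHz, 74.5 kHz]: 40.5 kHz, 47.5 kHz, 62.5 kHz, 69.5 kHz.

40.5 kHz, 47.5 kHz, 62.5 kHz, 69.5 kHz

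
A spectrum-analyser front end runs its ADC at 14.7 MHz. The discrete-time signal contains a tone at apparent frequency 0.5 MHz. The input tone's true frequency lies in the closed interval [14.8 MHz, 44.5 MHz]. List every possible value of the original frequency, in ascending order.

15.2 MHz, 28.9 MHz, 29.9 MHz, 43.6 MHz

Frequencies that alias to 0.5 MHz are k·fs ± 0.5 MHz for integer k ≥ 0.
k=0: 0.5 MHz.
k=1: 14.2 MHz, 15.2 MHz.
k=2: 28.9 MHz, 29.9 MHz.
k=3: 43.6 MHz, 44.6 MHz.
k=4: 58.3 MHz, 59.3 MHz.
Within [14.8 MHz, 44.5 MHz]: 15.2 MHz, 28.9 MHz, 29.9 MHz, 43.6 MHz.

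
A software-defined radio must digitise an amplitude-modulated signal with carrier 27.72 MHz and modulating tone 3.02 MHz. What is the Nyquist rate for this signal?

AM sidebands sit at fc ± fm = 24.7 MHz and 30.74 MHz.
Highest-frequency component: 30.74 MHz.
Nyquist rate = 2 × 30.74 MHz = 61.48 MHz.

61.48 MHz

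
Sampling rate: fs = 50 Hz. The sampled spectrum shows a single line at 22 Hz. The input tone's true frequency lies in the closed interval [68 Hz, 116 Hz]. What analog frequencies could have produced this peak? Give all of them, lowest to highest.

72 Hz, 78 Hz

Frequencies that alias to 22 Hz are k·fs ± 22 Hz for integer k ≥ 0.
k=0: 22 Hz.
k=1: 28 Hz, 72 Hz.
k=2: 78 Hz, 122 Hz.
k=3: 128 Hz, 172 Hz.
Within [68 Hz, 116 Hz]: 72 Hz, 78 Hz.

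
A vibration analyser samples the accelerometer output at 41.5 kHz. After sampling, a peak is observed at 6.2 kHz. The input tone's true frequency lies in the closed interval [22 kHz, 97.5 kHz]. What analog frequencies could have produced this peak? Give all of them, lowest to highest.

Frequencies that alias to 6.2 kHz are k·fs ± 6.2 kHz for integer k ≥ 0.
k=0: 6.2 kHz.
k=1: 35.3 kHz, 47.7 kHz.
k=2: 76.8 kHz, 89.2 kHz.
k=3: 118.3 kHz, 130.7 kHz.
Within [22 kHz, 97.5 kHz]: 35.3 kHz, 47.7 kHz, 76.8 kHz, 89.2 kHz.

35.3 kHz, 47.7 kHz, 76.8 kHz, 89.2 kHz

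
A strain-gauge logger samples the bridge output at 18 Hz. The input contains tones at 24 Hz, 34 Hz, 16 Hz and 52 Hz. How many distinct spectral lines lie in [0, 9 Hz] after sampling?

2

fs/2 = 9 Hz.
24 Hz mod fs = 6 Hz.
6 Hz ≤ fs/2 = 9 Hz, appears at 6 Hz.
34 Hz mod fs = 16 Hz.
16 Hz > fs/2 = 9 Hz, folds to fs − 16 Hz = 2 Hz.
16 Hz > fs/2 = 9 Hz, folds to fs − 16 Hz = 2 Hz.
52 Hz mod fs = 16 Hz.
16 Hz > fs/2 = 9 Hz, folds to fs − 16 Hz = 2 Hz.
Distinct values: {2 Hz, 6 Hz} → 2.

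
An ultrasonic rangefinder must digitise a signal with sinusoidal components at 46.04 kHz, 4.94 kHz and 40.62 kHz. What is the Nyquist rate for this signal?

92.08 kHz

Highest-frequency component: 46.04 kHz.
Nyquist rate = 2 × 46.04 kHz = 92.08 kHz.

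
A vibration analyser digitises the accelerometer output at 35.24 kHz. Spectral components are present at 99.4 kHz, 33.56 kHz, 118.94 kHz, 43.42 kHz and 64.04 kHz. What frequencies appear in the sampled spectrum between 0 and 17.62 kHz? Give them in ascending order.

1.68 kHz, 6.32 kHz, 6.44 kHz, 8.18 kHz, 13.22 kHz

fs/2 = 17.62 kHz.
99.4 kHz mod fs = 28.92 kHz.
28.92 kHz > fs/2 = 17.62 kHz, folds to fs − 28.92 kHz = 6.32 kHz.
33.56 kHz > fs/2 = 17.62 kHz, folds to fs − 33.56 kHz = 1.68 kHz.
118.94 kHz mod fs = 13.22 kHz.
13.22 kHz ≤ fs/2 = 17.62 kHz, appears at 13.22 kHz.
43.42 kHz mod fs = 8.18 kHz.
8.18 kHz ≤ fs/2 = 17.62 kHz, appears at 8.18 kHz.
64.04 kHz mod fs = 28.8 kHz.
28.8 kHz > fs/2 = 17.62 kHz, folds to fs − 28.8 kHz = 6.44 kHz.
Distinct values: {1.68 kHz, 6.32 kHz, 6.44 kHz, 8.18 kHz, 13.22 kHz}.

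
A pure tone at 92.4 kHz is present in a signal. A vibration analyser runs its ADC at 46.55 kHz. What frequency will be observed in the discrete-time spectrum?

92.4 kHz mod fs = 45.85 kHz.
45.85 kHz > fs/2 = 23.275 kHz, folds to fs − 45.85 kHz = 0.7 kHz.

0.7 kHz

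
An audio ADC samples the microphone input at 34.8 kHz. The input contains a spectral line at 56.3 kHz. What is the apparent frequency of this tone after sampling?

13.3 kHz

56.3 kHz mod fs = 21.5 kHz.
21.5 kHz > fs/2 = 17.4 kHz, folds to fs − 21.5 kHz = 13.3 kHz.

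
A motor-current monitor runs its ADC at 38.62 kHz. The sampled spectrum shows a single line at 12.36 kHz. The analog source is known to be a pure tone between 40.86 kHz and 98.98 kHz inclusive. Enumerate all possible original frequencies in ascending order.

Frequencies that alias to 12.36 kHz are k·fs ± 12.36 kHz for integer k ≥ 0.
k=0: 12.36 kHz.
k=1: 26.26 kHz, 50.98 kHz.
k=2: 64.88 kHz, 89.6 kHz.
k=3: 103.5 kHz, 128.22 kHz.
Within [40.86 kHz, 98.98 kHz]: 50.98 kHz, 64.88 kHz, 89.6 kHz.

50.98 kHz, 64.88 kHz, 89.6 kHz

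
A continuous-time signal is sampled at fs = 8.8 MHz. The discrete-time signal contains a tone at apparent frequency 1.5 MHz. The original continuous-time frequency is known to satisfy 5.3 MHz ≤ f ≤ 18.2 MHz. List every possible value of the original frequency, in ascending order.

Frequencies that alias to 1.5 MHz are k·fs ± 1.5 MHz for integer k ≥ 0.
k=0: 1.5 MHz.
k=1: 7.3 MHz, 10.3 MHz.
k=2: 16.1 MHz, 19.1 MHz.
k=3: 24.9 MHz, 27.9 MHz.
Within [5.3 MHz, 18.2 MHz]: 7.3 MHz, 10.3 MHz, 16.1 MHz.

7.3 MHz, 10.3 MHz, 16.1 MHz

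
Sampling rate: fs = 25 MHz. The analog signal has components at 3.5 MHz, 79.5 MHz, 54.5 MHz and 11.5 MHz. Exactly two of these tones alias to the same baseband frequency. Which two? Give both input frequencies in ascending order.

fs/2 = 12.5 MHz.
3.5 MHz ≤ fs/2 = 12.5 MHz, passes unchanged.
79.5 MHz mod fs = 4.5 MHz.
4.5 MHz ≤ fs/2 = 12.5 MHz, appears at 4.5 MHz.
54.5 MHz mod fs = 4.5 MHz.
4.5 MHz ≤ fs/2 = 12.5 MHz, appears at 4.5 MHz.
11.5 MHz ≤ fs/2 = 12.5 MHz, passes unchanged.
54.5 MHz and 79.5 MHz both map to 4.5 MHz.

54.5 MHz, 79.5 MHz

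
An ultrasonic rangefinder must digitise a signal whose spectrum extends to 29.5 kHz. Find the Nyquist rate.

59 kHz

Nyquist rate = 2 × 29.5 kHz = 59 kHz.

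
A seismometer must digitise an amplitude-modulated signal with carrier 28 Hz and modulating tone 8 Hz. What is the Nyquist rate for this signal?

AM sidebands sit at fc ± fm = 20 Hz and 36 Hz.
Highest-frequency component: 36 Hz.
Nyquist rate = 2 × 36 Hz = 72 Hz.

72 Hz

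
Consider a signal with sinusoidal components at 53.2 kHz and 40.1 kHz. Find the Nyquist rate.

Highest-frequency component: 53.2 kHz.
Nyquist rate = 2 × 53.2 kHz = 106.4 kHz.

106.4 kHz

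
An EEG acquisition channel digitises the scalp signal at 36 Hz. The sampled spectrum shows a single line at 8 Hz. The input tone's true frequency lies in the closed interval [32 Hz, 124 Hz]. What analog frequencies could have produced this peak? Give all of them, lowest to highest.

44 Hz, 64 Hz, 80 Hz, 100 Hz, 116 Hz

Frequencies that alias to 8 Hz are k·fs ± 8 Hz for integer k ≥ 0.
k=0: 8 Hz.
k=1: 28 Hz, 44 Hz.
k=2: 64 Hz, 80 Hz.
k=3: 100 Hz, 116 Hz.
k=4: 136 Hz, 152 Hz.
Within [32 Hz, 124 Hz]: 44 Hz, 64 Hz, 80 Hz, 100 Hz, 116 Hz.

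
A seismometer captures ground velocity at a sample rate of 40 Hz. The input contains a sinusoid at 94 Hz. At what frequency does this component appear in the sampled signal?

94 Hz mod fs = 14 Hz.
14 Hz ≤ fs/2 = 20 Hz, appears at 14 Hz.

14 Hz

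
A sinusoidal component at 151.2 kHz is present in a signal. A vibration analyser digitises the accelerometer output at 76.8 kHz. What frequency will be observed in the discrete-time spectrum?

2.4 kHz

151.2 kHz mod fs = 74.4 kHz.
74.4 kHz > fs/2 = 38.4 kHz, folds to fs − 74.4 kHz = 2.4 kHz.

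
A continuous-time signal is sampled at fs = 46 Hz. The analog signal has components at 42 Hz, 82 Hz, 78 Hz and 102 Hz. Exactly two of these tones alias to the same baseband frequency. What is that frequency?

10 Hz

fs/2 = 23 Hz.
42 Hz > fs/2 = 23 Hz, folds to fs − 42 Hz = 4 Hz.
82 Hz mod fs = 36 Hz.
36 Hz > fs/2 = 23 Hz, folds to fs − 36 Hz = 10 Hz.
78 Hz mod fs = 32 Hz.
32 Hz > fs/2 = 23 Hz, folds to fs − 32 Hz = 14 Hz.
102 Hz mod fs = 10 Hz.
10 Hz ≤ fs/2 = 23 Hz, appears at 10 Hz.
82 Hz and 102 Hz both map to 10 Hz.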